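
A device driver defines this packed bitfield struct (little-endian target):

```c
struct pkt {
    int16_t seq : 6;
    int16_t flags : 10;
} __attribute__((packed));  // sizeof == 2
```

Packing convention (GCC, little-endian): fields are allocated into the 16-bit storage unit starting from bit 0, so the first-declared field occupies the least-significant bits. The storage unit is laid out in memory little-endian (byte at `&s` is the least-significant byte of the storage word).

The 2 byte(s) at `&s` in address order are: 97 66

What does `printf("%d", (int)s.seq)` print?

23

[0]=0x97 [1]=0x66 (little-endian) → word 0x6697
seq [0+:6] = (word>>0) & 0x3f = 23  ←
flags [6+:10] = (word>>6) & 0x3ff = 410
seq signed 6b, MSB=0: value = 23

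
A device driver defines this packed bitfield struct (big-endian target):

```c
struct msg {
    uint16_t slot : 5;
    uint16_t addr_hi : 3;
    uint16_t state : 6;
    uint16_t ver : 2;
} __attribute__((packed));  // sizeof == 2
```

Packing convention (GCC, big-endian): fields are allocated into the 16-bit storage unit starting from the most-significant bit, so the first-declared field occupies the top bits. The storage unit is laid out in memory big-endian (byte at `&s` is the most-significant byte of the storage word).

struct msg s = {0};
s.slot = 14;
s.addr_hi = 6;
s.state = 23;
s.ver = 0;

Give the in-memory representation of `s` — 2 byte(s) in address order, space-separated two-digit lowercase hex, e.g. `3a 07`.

76 5c

[11+:5] slot=14 & 0x1f = 0xe; word=0x7000
[8+:3] addr_hi=6 & 0x7 = 0x6; word=0x7600
[2+:6] state=23 & 0x3f = 0x17; word=0x765c
[0+:2] ver=0 & 0x3 = 0x0; word=0x765c
word = 0x765c → big-endian bytes:
  [0]=0x76  [1]=0x5c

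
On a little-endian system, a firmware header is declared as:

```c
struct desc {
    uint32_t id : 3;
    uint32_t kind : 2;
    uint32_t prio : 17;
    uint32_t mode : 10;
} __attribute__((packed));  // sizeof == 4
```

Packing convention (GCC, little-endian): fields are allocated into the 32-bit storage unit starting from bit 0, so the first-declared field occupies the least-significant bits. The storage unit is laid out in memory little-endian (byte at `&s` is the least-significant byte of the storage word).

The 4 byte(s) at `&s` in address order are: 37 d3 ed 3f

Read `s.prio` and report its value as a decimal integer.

93849

[0]=0x37 [1]=0xd3 [2]=0xed [3]=0x3f (little-endian) → word 0x3fedd337
id [0+:3] = (word>>0) & 0x7 = 7
kind [3+:2] = (word>>3) & 0x3 = 2
prio [5+:17] = (word>>5) & 0x1ffff = 93849  ←
mode [22+:10] = (word>>22) & 0x3ff = 255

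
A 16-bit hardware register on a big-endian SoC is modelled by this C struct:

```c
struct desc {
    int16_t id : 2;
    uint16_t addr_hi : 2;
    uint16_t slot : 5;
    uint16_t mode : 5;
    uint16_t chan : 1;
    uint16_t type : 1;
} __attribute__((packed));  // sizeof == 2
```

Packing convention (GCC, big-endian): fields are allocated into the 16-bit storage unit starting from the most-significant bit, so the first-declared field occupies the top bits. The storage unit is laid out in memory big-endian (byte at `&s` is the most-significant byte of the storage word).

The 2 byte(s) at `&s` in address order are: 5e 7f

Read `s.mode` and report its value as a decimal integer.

[0]=0x5e [1]=0x7f (big-endian) → word 0x5e7f
id [14+:2] = (word>>14) & 0x3 = 1
addr_hi [12+:2] = (word>>12) & 0x3 = 1
slot [7+:5] = (word>>7) & 0x1f = 28
mode [2+:5] = (word>>2) & 0x1f = 31  ←
chan [1+:1] = (word>>1) & 0x1 = 1
type [0+:1] = (word>>0) & 0x1 = 1

31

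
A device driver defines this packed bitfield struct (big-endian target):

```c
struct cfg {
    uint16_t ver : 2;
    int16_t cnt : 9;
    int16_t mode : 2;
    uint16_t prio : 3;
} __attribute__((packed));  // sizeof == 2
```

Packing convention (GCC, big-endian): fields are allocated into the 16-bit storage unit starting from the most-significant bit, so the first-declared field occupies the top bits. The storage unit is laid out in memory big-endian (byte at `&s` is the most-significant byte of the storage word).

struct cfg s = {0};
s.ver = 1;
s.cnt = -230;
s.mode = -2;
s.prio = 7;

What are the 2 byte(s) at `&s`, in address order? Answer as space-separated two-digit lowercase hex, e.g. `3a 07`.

63 57

ver:2 = 1 → 0x1 << 14 → word 0x4000
cnt:9 = -230 → 0x11a << 5 → word 0x6340
mode:2 = -2 → 0x2 << 3 → word 0x6350
prio:3 = 7 → 0x7 << 0 → word 0x6357
word = 0x6357 → big-endian bytes:
  [0]=0x63  [1]=0x57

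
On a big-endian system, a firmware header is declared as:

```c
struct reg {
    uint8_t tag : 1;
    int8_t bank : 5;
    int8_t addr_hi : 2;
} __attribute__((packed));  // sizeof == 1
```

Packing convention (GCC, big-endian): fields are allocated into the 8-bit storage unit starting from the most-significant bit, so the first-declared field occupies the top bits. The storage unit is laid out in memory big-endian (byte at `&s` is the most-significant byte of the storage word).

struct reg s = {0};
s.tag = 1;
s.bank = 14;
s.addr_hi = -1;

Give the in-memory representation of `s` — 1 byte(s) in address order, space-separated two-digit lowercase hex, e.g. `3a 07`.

tag (1b) val=1 bits=0x1 at bit 7: 0x80
bank (5b) val=14 bits=0xe at bit 2: 0xb8
addr_hi (2b) val=-1 bits=0x3 at bit 0: 0xbb
word = 0xbb → big-endian bytes:
  [0]=0xbb

bb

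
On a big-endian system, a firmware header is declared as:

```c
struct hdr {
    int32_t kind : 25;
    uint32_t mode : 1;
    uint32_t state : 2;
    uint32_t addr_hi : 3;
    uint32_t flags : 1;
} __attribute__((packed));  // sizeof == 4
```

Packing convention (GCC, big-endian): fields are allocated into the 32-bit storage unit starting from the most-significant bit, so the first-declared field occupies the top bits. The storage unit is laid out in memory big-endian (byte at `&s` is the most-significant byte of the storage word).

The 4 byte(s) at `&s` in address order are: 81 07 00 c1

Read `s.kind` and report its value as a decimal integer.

-16642559

[0]=0x81 [1]=0x07 [2]=0x00 [3]=0xc1 (big-endian) → word 0x810700c1
kind [7+:25] = (word>>7) & 0x1ffffff = 16911873  ←
mode [6+:1] = (word>>6) & 0x1 = 1
state [4+:2] = (word>>4) & 0x3 = 0
addr_hi [1+:3] = (word>>1) & 0x7 = 0
flags [0+:1] = (word>>0) & 0x1 = 1
kind signed 25b, MSB=1: 16911873 - 33554432 = -16642559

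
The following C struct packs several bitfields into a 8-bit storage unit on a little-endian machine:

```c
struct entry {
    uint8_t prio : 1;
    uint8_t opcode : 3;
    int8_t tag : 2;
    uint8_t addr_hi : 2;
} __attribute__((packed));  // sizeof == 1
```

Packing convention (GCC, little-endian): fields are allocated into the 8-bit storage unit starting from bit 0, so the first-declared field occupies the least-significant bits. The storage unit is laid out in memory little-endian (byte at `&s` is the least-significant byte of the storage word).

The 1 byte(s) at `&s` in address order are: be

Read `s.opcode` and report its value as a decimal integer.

7

[0]=0xbe (little-endian) → word 0xbe
prio [0+:1] = (word>>0) & 0x1 = 0
opcode [1+:3] = (word>>1) & 0x7 = 7  ←
tag [4+:2] = (word>>4) & 0x3 = 3
addr_hi [6+:2] = (word>>6) & 0x3 = 2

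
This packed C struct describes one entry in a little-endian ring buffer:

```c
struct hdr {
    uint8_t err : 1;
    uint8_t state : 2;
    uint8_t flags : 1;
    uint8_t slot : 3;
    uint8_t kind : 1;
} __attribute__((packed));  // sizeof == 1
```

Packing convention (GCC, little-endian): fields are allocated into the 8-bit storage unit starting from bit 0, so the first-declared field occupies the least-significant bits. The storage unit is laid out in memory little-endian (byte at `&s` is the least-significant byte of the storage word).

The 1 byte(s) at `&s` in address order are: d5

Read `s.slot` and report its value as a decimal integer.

5

[0]=0xd5 (little-endian) → word 0xd5
err:1 @ bit 0 → (0xd5>>0)&0x1 = 0x1
state:2 @ bit 1 → (0xd5>>1)&0x3 = 0x2
flags:1 @ bit 3 → (0xd5>>3)&0x1 = 0x0
slot:3 @ bit 4 → (0xd5>>4)&0x7 = 0x5  ←
kind:1 @ bit 7 → (0xd5>>7)&0x1 = 0x1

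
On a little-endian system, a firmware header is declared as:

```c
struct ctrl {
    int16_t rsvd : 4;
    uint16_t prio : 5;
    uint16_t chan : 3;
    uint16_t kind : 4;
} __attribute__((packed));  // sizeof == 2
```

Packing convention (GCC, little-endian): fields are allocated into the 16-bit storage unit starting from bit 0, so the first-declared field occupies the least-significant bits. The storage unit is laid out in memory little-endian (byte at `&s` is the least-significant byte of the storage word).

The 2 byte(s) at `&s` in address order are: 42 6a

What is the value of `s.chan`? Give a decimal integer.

5

[0]=0x42 [1]=0x6a (little-endian) → word 0x6a42
rsvd [0+:4] = (word>>0) & 0xf = 2
prio [4+:5] = (word>>4) & 0x1f = 4
chan [9+:3] = (word>>9) & 0x7 = 5  ←
kind [12+:4] = (word>>12) & 0xf = 6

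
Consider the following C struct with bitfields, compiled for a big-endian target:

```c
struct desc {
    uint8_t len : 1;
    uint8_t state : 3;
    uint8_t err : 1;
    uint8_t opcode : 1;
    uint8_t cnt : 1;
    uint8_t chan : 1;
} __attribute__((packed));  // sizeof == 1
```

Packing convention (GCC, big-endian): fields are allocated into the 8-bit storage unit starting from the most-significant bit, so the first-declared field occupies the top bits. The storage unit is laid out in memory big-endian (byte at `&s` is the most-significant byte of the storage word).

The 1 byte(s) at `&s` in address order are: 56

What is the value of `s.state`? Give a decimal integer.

5

[0]=0x56 (big-endian) → word 0x56
len [7+:1] = (word>>7) & 0x1 = 0
state [4+:3] = (word>>4) & 0x7 = 5  ←
err [3+:1] = (word>>3) & 0x1 = 0
opcode [2+:1] = (word>>2) & 0x1 = 1
cnt [1+:1] = (word>>1) & 0x1 = 1
chan [0+:1] = (word>>0) & 0x1 = 0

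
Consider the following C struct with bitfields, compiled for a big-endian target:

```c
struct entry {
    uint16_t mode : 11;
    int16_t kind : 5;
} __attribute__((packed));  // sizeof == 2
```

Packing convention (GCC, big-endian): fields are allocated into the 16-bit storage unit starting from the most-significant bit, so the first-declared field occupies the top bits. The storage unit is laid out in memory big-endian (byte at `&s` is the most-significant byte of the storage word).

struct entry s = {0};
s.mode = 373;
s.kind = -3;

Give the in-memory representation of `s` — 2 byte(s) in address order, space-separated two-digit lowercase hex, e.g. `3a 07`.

mode (11b) val=373 bits=0x175 at bit 5: 0x2ea0
kind (5b) val=-3 bits=0x1d at bit 0: 0x2ebd
word = 0x2ebd → big-endian bytes:
  [0]=0x2e  [1]=0xbd

2e bd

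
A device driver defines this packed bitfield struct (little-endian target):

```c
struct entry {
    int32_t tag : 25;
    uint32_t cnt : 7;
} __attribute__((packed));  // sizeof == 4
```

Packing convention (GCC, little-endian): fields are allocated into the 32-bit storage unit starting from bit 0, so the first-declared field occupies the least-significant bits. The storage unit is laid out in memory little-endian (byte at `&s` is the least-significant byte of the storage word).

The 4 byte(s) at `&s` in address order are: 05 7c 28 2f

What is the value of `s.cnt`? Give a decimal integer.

23

[0]=0x05 [1]=0x7c [2]=0x28 [3]=0x2f (little-endian) → word 0x2f287c05
tag:25 @ bit 0 → (0x2f287c05>>0)&0x1ffffff = 0x1287c05
cnt:7 @ bit 25 → (0x2f287c05>>25)&0x7f = 0x17  ←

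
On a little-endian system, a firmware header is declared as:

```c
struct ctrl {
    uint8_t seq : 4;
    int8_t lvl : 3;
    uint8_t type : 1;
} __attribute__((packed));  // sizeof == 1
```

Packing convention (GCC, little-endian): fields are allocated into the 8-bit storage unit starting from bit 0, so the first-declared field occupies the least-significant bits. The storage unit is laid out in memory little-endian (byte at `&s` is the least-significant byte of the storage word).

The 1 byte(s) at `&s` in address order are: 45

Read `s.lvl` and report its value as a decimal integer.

-4

[0]=0x45 (little-endian) → word 0x45
seq [0+:4] = (word>>0) & 0xf = 5
lvl [4+:3] = (word>>4) & 0x7 = 4  ←
type [7+:1] = (word>>7) & 0x1 = 0
lvl signed 3b, MSB=1: 4 - 8 = -4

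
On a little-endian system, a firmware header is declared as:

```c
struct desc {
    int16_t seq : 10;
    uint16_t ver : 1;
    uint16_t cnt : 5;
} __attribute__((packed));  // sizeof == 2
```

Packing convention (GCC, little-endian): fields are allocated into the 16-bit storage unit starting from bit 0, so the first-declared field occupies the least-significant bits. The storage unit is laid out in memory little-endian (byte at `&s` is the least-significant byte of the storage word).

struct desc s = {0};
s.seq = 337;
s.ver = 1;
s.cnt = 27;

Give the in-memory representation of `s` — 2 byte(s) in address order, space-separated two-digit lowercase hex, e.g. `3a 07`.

[0+:10] seq=337 & 0x3ff = 0x151; word=0x0151
[10+:1] ver=1 & 0x1 = 0x1; word=0x0551
[11+:5] cnt=27 & 0x1f = 0x1b; word=0xdd51
word = 0xdd51 → little-endian bytes:
  [0]=0x51  [1]=0xdd

51 dd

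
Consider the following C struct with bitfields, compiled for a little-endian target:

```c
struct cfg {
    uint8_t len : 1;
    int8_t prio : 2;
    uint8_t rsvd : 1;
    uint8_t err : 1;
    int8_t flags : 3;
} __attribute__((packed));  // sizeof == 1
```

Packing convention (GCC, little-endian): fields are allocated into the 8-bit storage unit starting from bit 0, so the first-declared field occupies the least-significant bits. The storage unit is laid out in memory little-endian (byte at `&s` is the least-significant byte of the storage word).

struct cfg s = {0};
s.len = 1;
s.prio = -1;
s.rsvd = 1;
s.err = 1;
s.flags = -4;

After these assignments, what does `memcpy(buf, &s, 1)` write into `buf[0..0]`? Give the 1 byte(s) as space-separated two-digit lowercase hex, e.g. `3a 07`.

len:1 = 1 → 0x1 << 0 → word 0x01
prio:2 = -1 → 0x3 << 1 → word 0x07
rsvd:1 = 1 → 0x1 << 3 → word 0x0f
err:1 = 1 → 0x1 << 4 → word 0x1f
flags:3 = -4 → 0x4 << 5 → word 0x9f
word = 0x9f → little-endian bytes:
  [0]=0x9f

9f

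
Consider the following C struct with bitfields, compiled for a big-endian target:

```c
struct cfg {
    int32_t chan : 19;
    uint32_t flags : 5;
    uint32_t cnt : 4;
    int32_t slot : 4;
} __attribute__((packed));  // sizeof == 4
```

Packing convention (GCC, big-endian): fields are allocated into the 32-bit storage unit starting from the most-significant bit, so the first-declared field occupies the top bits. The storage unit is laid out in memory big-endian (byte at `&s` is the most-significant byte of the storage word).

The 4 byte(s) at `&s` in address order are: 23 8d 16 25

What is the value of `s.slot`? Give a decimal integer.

[0]=0x23 [1]=0x8d [2]=0x16 [3]=0x25 (big-endian) → word 0x238d1625
chan [13+:19] = (word>>13) & 0x7ffff = 72808
flags [8+:5] = (word>>8) & 0x1f = 22
cnt [4+:4] = (word>>4) & 0xf = 2
slot [0+:4] = (word>>0) & 0xf = 5  ←
slot signed 4b, MSB=0: value = 5

5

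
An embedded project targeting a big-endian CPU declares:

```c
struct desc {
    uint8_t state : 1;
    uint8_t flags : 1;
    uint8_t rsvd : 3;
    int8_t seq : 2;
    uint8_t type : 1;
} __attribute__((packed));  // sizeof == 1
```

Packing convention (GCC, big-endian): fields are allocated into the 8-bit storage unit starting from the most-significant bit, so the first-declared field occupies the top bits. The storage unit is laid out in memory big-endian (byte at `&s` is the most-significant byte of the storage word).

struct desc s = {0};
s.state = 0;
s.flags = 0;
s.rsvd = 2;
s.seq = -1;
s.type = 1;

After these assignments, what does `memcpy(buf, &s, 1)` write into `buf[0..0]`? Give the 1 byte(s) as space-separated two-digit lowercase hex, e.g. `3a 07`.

state:1 = 0 → 0x0 << 7 → word 0x00
flags:1 = 0 → 0x0 << 6 → word 0x00
rsvd:3 = 2 → 0x2 << 3 → word 0x10
seq:2 = -1 → 0x3 << 1 → word 0x16
type:1 = 1 → 0x1 << 0 → word 0x17
word = 0x17 → big-endian bytes:
  [0]=0x17

17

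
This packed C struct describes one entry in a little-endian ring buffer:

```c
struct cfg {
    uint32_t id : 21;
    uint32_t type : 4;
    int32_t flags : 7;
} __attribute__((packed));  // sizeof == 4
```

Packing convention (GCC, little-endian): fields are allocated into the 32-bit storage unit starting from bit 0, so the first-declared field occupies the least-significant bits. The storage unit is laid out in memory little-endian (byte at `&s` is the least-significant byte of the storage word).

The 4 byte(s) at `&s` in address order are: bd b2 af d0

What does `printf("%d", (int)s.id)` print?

[0]=0xbd [1]=0xb2 [2]=0xaf [3]=0xd0 (little-endian) → word 0xd0afb2bd
id [0+:21] = (word>>0) & 0x1fffff = 1028797  ←
type [21+:4] = (word>>21) & 0xf = 5
flags [25+:7] = (word>>25) & 0x7f = 104

1028797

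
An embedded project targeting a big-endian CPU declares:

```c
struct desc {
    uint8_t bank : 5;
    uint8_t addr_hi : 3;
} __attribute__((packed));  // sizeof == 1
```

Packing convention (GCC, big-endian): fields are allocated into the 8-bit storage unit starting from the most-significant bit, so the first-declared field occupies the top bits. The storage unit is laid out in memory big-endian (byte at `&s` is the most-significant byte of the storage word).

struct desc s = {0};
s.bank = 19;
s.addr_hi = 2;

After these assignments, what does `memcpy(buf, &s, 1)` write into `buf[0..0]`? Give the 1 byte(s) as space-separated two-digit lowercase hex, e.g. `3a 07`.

9a

bank:5 = 19 → 0x13 << 3 → word 0x98
addr_hi:3 = 2 → 0x2 << 0 → word 0x9a
word = 0x9a → big-endian bytes:
  [0]=0x9a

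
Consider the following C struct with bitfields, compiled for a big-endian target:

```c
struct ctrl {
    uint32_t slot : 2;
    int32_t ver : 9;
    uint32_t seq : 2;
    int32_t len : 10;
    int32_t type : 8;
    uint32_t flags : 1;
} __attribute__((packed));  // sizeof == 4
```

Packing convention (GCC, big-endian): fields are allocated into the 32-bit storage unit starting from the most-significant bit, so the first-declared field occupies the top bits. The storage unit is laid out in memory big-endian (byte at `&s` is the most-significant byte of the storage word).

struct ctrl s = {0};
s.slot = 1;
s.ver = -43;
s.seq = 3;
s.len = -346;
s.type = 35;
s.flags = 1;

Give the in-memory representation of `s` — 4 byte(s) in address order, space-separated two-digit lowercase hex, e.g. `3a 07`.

7a bd 4c 47

slot (2b) val=1 bits=0x1 at bit 30: 0x40000000
ver (9b) val=-43 bits=0x1d5 at bit 21: 0x7aa00000
seq (2b) val=3 bits=0x3 at bit 19: 0x7ab80000
len (10b) val=-346 bits=0x2a6 at bit 9: 0x7abd4c00
type (8b) val=35 bits=0x23 at bit 1: 0x7abd4c46
flags (1b) val=1 bits=0x1 at bit 0: 0x7abd4c47
word = 0x7abd4c47 → big-endian bytes:
  [0]=0x7a  [1]=0xbd  [2]=0x4c  [3]=0x47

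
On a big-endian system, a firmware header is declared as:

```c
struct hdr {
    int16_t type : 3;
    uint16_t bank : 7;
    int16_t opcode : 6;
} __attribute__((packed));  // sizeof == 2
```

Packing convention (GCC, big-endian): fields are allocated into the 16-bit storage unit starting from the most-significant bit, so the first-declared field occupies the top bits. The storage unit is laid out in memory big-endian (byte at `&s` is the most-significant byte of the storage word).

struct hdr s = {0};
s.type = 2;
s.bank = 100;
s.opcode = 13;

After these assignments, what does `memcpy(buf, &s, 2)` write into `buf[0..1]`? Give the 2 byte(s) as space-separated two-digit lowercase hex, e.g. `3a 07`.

59 0d

[13+:3] type=2 & 0x7 = 0x2; word=0x4000
[6+:7] bank=100 & 0x7f = 0x64; word=0x5900
[0+:6] opcode=13 & 0x3f = 0xd; word=0x590d
word = 0x590d → big-endian bytes:
  [0]=0x59  [1]=0x0d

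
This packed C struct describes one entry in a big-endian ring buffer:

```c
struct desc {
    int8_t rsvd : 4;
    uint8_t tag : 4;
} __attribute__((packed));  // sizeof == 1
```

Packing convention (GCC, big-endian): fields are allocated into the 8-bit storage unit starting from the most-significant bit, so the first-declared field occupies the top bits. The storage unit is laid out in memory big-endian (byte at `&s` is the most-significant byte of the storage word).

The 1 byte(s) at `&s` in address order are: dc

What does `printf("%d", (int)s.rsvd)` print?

[0]=0xdc (big-endian) → word 0xdc
rsvd [4+:4] = (word>>4) & 0xf = 13  ←
tag [0+:4] = (word>>0) & 0xf = 12
rsvd signed 4b, MSB=1: 13 - 16 = -3

-3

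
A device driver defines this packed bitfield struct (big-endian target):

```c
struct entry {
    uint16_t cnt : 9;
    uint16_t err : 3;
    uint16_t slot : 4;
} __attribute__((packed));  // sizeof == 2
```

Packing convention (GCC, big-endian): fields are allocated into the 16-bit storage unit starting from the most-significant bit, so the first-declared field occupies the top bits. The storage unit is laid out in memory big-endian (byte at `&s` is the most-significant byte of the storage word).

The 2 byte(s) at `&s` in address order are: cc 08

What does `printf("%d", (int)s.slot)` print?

[0]=0xcc [1]=0x08 (big-endian) → word 0xcc08
cnt:9 @ bit 7 → (0xcc08>>7)&0x1ff = 0x198
err:3 @ bit 4 → (0xcc08>>4)&0x7 = 0x0
slot:4 @ bit 0 → (0xcc08>>0)&0xf = 0x8  ←

8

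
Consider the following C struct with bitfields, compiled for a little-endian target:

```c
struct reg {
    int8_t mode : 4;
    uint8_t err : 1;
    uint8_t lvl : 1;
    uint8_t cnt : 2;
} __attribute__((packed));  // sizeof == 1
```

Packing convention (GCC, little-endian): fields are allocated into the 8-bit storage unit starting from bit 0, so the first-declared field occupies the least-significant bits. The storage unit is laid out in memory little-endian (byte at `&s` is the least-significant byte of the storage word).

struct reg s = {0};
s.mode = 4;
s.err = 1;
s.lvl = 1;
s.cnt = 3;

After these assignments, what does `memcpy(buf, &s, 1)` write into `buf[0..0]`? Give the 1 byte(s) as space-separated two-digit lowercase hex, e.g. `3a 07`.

f4

mode (4b) val=4 bits=0x4 at bit 0: 0x04
err (1b) val=1 bits=0x1 at bit 4: 0x14
lvl (1b) val=1 bits=0x1 at bit 5: 0x34
cnt (2b) val=3 bits=0x3 at bit 6: 0xf4
word = 0xf4 → little-endian bytes:
  [0]=0xf4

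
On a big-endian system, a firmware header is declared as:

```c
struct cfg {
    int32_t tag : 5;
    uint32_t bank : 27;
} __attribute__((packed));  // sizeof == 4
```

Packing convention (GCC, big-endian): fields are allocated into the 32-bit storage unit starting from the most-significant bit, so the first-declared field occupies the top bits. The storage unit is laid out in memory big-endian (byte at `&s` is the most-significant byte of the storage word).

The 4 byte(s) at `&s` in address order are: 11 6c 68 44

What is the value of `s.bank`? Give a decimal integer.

[0]=0x11 [1]=0x6c [2]=0x68 [3]=0x44 (big-endian) → word 0x116c6844
tag [27+:5] = (word>>27) & 0x1f = 2
bank [0+:27] = (word>>0) & 0x7ffffff = 23881796  ←

23881796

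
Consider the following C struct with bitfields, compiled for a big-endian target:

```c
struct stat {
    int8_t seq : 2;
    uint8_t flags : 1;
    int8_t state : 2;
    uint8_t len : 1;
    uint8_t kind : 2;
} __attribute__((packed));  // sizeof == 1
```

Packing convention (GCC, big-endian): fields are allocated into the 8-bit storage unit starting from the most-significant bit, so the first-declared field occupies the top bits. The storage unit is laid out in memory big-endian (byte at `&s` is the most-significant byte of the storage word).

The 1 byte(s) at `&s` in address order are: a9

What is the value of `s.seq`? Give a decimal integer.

[0]=0xa9 (big-endian) → word 0xa9
seq:2 @ bit 6 → (0xa9>>6)&0x3 = 0x2  ←
flags:1 @ bit 5 → (0xa9>>5)&0x1 = 0x1
state:2 @ bit 3 → (0xa9>>3)&0x3 = 0x1
len:1 @ bit 2 → (0xa9>>2)&0x1 = 0x0
kind:2 @ bit 0 → (0xa9>>0)&0x3 = 0x1
seq signed 2b, MSB=1: 2 - 4 = -2

-2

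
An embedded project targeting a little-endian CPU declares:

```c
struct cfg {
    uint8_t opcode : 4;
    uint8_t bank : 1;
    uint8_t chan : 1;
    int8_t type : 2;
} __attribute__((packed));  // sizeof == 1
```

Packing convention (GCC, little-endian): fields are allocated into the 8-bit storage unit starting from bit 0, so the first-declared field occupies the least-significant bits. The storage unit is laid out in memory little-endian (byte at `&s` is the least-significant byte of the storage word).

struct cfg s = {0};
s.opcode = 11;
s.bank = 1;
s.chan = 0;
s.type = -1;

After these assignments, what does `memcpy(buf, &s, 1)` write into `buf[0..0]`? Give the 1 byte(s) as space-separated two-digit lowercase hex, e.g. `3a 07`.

db

opcode:4 = 11 → 0xb << 0 → word 0x0b
bank:1 = 1 → 0x1 << 4 → word 0x1b
chan:1 = 0 → 0x0 << 5 → word 0x1b
type:2 = -1 → 0x3 << 6 → word 0xdb
word = 0xdb → little-endian bytes:
  [0]=0xdb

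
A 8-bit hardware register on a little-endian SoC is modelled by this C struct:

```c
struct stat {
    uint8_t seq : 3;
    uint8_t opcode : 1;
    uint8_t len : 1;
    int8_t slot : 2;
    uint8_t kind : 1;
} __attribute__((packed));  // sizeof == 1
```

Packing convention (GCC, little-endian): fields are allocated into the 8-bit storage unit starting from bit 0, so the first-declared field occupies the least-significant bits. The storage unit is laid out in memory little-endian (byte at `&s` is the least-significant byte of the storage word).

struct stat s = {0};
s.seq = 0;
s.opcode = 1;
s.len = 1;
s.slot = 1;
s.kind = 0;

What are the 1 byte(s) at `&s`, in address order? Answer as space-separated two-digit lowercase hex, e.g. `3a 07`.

seq:3 = 0 → 0x0 << 0 → word 0x00
opcode:1 = 1 → 0x1 << 3 → word 0x08
len:1 = 1 → 0x1 << 4 → word 0x18
slot:2 = 1 → 0x1 << 5 → word 0x38
kind:1 = 0 → 0x0 << 7 → word 0x38
word = 0x38 → little-endian bytes:
  [0]=0x38

38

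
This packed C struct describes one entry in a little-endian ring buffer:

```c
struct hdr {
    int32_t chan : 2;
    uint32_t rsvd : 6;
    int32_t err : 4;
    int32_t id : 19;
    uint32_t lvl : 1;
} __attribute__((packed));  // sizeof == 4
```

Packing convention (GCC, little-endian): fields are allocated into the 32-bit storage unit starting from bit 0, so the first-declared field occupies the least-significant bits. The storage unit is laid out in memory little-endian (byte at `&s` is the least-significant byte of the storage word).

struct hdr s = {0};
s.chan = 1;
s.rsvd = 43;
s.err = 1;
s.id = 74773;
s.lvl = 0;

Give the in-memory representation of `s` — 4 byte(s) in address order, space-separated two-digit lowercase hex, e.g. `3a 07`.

[0+:2] chan=1 & 0x3 = 0x1; word=0x00000001
[2+:6] rsvd=43 & 0x3f = 0x2b; word=0x000000ad
[8+:4] err=1 & 0xf = 0x1; word=0x000001ad
[12+:19] id=74773 & 0x7ffff = 0x12415; word=0x124151ad
[31+:1] lvl=0 & 0x1 = 0x0; word=0x124151ad
word = 0x124151ad → little-endian bytes:
  [0]=0xad  [1]=0x51  [2]=0x41  [3]=0x12

ad 51 41 12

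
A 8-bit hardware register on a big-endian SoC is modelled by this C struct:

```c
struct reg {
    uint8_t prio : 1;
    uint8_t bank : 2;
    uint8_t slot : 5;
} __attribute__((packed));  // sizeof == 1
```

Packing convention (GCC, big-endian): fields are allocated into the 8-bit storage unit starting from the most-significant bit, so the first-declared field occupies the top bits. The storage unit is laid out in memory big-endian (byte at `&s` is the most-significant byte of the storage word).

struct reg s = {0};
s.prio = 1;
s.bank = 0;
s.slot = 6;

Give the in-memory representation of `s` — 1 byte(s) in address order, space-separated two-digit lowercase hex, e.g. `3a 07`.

86

prio:1 = 1 → 0x1 << 7 → word 0x80
bank:2 = 0 → 0x0 << 5 → word 0x80
slot:5 = 6 → 0x6 << 0 → word 0x86
word = 0x86 → big-endian bytes:
  [0]=0x86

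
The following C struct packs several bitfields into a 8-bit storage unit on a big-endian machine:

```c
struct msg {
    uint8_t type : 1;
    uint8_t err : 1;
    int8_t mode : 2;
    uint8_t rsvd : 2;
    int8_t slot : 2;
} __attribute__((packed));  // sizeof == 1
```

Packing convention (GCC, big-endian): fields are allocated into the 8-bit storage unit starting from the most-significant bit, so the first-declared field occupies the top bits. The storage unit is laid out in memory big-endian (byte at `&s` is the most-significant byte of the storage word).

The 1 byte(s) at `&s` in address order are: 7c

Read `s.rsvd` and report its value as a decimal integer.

[0]=0x7c (big-endian) → word 0x7c
type [7+:1] = (word>>7) & 0x1 = 0
err [6+:1] = (word>>6) & 0x1 = 1
mode [4+:2] = (word>>4) & 0x3 = 3
rsvd [2+:2] = (word>>2) & 0x3 = 3  ←
slot [0+:2] = (word>>0) & 0x3 = 0

3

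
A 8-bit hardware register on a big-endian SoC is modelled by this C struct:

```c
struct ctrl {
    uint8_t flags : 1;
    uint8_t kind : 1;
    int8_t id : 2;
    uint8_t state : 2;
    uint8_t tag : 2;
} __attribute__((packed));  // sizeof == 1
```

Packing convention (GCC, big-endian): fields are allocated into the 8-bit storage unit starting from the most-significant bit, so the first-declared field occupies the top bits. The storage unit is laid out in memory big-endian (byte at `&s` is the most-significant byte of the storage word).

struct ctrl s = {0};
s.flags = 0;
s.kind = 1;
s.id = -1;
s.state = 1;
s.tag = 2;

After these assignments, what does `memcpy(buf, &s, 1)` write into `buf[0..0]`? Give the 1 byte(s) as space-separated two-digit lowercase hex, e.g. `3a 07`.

76

[7+:1] flags=0 & 0x1 = 0x0; word=0x00
[6+:1] kind=1 & 0x1 = 0x1; word=0x40
[4+:2] id=-1 & 0x3 = 0x3; word=0x70
[2+:2] state=1 & 0x3 = 0x1; word=0x74
[0+:2] tag=2 & 0x3 = 0x2; word=0x76
word = 0x76 → big-endian bytes:
  [0]=0x76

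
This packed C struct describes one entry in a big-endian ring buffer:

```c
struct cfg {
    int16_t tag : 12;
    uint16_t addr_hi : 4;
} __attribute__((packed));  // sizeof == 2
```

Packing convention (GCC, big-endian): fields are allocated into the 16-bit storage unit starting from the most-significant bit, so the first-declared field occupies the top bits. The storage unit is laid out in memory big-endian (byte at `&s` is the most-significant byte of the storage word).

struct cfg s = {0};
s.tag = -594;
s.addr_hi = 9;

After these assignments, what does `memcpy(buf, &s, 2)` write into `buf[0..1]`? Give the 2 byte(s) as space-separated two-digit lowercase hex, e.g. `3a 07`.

tag:12 = -594 → 0xdae << 4 → word 0xdae0
addr_hi:4 = 9 → 0x9 << 0 → word 0xdae9
word = 0xdae9 → big-endian bytes:
  [0]=0xda  [1]=0xe9

da e9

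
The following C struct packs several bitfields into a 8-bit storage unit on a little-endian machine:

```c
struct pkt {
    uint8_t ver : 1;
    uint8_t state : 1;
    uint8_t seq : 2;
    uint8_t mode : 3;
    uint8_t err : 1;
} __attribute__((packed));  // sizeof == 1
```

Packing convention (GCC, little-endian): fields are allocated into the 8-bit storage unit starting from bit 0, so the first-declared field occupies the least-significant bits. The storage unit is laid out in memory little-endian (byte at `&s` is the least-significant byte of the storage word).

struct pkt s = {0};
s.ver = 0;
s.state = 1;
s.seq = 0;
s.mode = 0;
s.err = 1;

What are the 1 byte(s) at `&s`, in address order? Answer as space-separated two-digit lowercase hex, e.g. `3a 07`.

ver:1 = 0 → 0x0 << 0 → word 0x00
state:1 = 1 → 0x1 << 1 → word 0x02
seq:2 = 0 → 0x0 << 2 → word 0x02
mode:3 = 0 → 0x0 << 4 → word 0x02
err:1 = 1 → 0x1 << 7 → word 0x82
word = 0x82 → little-endian bytes:
  [0]=0x82

82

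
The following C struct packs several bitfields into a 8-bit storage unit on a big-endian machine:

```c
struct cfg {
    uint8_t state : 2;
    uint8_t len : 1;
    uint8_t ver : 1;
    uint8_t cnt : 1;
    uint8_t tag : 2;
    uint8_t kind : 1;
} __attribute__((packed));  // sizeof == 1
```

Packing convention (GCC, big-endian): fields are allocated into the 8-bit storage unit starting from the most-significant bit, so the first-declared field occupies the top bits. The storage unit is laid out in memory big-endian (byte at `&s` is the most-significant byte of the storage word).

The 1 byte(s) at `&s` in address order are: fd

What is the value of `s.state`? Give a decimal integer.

[0]=0xfd (big-endian) → word 0xfd
state [6+:2] = (word>>6) & 0x3 = 3  ←
len [5+:1] = (word>>5) & 0x1 = 1
ver [4+:1] = (word>>4) & 0x1 = 1
cnt [3+:1] = (word>>3) & 0x1 = 1
tag [1+:2] = (word>>1) & 0x3 = 2
kind [0+:1] = (word>>0) & 0x1 = 1

3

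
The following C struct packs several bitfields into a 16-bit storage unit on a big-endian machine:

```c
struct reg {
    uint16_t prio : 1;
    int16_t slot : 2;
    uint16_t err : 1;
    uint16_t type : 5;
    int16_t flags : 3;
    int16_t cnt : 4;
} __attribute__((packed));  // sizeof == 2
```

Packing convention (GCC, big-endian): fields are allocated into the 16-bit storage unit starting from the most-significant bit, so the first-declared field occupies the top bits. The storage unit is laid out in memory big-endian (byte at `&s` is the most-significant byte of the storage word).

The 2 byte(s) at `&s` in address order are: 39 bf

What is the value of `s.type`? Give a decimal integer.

[0]=0x39 [1]=0xbf (big-endian) → word 0x39bf
prio [15+:1] = (word>>15) & 0x1 = 0
slot [13+:2] = (word>>13) & 0x3 = 1
err [12+:1] = (word>>12) & 0x1 = 1
type [7+:5] = (word>>7) & 0x1f = 19  ←
flags [4+:3] = (word>>4) & 0x7 = 3
cnt [0+:4] = (word>>0) & 0xf = 15

19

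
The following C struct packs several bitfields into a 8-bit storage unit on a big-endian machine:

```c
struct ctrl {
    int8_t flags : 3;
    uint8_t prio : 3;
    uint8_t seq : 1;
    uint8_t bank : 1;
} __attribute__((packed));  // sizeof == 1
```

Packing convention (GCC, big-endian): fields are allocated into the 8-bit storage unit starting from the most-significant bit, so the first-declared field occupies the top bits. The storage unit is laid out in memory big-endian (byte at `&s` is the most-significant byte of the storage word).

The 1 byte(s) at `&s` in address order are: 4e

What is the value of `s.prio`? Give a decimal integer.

[0]=0x4e (big-endian) → word 0x4e
flags [5+:3] = (word>>5) & 0x7 = 2
prio [2+:3] = (word>>2) & 0x7 = 3  ←
seq [1+:1] = (word>>1) & 0x1 = 1
bank [0+:1] = (word>>0) & 0x1 = 0

3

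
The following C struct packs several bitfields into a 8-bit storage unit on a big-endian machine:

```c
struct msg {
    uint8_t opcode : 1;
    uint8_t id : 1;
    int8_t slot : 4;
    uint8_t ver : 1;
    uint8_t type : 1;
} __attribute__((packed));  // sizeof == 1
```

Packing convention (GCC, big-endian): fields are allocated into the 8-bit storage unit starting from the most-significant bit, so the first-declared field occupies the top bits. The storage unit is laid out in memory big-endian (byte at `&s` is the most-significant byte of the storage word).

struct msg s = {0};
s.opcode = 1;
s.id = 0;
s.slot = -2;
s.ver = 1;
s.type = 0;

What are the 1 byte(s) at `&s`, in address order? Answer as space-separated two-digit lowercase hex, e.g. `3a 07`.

opcode:1 = 1 → 0x1 << 7 → word 0x80
id:1 = 0 → 0x0 << 6 → word 0x80
slot:4 = -2 → 0xe << 2 → word 0xb8
ver:1 = 1 → 0x1 << 1 → word 0xba
type:1 = 0 → 0x0 << 0 → word 0xba
word = 0xba → big-endian bytes:
  [0]=0xba

ba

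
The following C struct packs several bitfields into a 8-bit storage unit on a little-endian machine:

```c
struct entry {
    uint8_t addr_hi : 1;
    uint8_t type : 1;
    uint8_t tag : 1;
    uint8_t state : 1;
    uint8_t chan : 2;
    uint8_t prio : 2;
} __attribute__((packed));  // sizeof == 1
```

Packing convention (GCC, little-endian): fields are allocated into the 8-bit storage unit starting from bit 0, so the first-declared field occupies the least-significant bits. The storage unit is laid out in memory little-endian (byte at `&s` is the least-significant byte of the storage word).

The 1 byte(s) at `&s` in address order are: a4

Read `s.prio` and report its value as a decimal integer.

[0]=0xa4 (little-endian) → word 0xa4
addr_hi [0+:1] = (word>>0) & 0x1 = 0
type [1+:1] = (word>>1) & 0x1 = 0
tag [2+:1] = (word>>2) & 0x1 = 1
state [3+:1] = (word>>3) & 0x1 = 0
chan [4+:2] = (word>>4) & 0x3 = 2
prio [6+:2] = (word>>6) & 0x3 = 2  ←

2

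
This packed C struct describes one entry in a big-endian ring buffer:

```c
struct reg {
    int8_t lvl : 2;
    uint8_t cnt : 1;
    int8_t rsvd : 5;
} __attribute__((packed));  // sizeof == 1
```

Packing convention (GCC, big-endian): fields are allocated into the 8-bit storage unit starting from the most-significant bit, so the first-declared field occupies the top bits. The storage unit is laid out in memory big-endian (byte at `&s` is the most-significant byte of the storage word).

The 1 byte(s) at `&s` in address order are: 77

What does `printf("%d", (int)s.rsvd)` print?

[0]=0x77 (big-endian) → word 0x77
lvl:2 @ bit 6 → (0x77>>6)&0x3 = 0x1
cnt:1 @ bit 5 → (0x77>>5)&0x1 = 0x1
rsvd:5 @ bit 0 → (0x77>>0)&0x1f = 0x17  ←
rsvd signed 5b, MSB=1: 23 - 32 = -9

-9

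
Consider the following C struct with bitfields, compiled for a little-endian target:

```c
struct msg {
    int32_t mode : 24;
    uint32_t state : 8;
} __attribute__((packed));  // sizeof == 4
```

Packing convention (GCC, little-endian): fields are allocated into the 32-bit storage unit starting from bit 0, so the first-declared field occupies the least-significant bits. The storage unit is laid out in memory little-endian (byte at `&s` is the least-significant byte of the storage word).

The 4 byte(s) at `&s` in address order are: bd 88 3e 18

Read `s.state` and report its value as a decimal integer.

24

[0]=0xbd [1]=0x88 [2]=0x3e [3]=0x18 (little-endian) → word 0x183e88bd
mode [0+:24] = (word>>0) & 0xffffff = 4098237
state [24+:8] = (word>>24) & 0xff = 24  ←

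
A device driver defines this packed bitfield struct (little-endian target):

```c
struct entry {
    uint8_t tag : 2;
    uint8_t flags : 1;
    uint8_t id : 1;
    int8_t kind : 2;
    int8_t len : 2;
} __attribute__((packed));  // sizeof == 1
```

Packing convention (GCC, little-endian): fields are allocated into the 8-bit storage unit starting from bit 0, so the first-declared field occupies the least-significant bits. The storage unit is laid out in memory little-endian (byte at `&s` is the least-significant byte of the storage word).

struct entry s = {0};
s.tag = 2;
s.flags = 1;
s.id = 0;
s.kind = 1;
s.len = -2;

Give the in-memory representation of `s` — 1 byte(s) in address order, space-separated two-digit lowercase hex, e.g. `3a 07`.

96

[0+:2] tag=2 & 0x3 = 0x2; word=0x02
[2+:1] flags=1 & 0x1 = 0x1; word=0x06
[3+:1] id=0 & 0x1 = 0x0; word=0x06
[4+:2] kind=1 & 0x3 = 0x1; word=0x16
[6+:2] len=-2 & 0x3 = 0x2; word=0x96
word = 0x96 → little-endian bytes:
  [0]=0x96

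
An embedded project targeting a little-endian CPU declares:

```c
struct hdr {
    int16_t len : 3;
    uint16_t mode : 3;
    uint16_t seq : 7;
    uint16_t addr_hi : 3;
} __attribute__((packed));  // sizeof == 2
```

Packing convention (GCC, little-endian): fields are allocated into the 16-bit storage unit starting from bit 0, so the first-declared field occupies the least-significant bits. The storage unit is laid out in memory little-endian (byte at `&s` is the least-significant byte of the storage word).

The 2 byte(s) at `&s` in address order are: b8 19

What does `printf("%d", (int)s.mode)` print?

[0]=0xb8 [1]=0x19 (little-endian) → word 0x19b8
len [0+:3] = (word>>0) & 0x7 = 0
mode [3+:3] = (word>>3) & 0x7 = 7  ←
seq [6+:7] = (word>>6) & 0x7f = 102
addr_hi [13+:3] = (word>>13) & 0x7 = 0

7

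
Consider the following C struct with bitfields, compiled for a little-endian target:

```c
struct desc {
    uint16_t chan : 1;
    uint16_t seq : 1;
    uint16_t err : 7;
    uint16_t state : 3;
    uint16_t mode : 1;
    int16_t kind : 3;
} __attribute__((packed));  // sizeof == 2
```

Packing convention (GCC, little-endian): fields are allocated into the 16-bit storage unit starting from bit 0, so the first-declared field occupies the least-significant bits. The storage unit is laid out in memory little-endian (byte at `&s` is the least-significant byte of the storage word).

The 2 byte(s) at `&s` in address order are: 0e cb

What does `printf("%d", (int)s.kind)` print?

[0]=0x0e [1]=0xcb (little-endian) → word 0xcb0e
chan:1 @ bit 0 → (0xcb0e>>0)&0x1 = 0x0
seq:1 @ bit 1 → (0xcb0e>>1)&0x1 = 0x1
err:7 @ bit 2 → (0xcb0e>>2)&0x7f = 0x43
state:3 @ bit 9 → (0xcb0e>>9)&0x7 = 0x5
mode:1 @ bit 12 → (0xcb0e>>12)&0x1 = 0x0
kind:3 @ bit 13 → (0xcb0e>>13)&0x7 = 0x6  ←
kind signed 3b, MSB=1: 6 - 8 = -2

-2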